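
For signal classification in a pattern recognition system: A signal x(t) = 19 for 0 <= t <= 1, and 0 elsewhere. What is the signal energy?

Energy = integral of |x(t)|^2 dt over the signal duration
= 19^2 * 1 = 361 * 1 = 361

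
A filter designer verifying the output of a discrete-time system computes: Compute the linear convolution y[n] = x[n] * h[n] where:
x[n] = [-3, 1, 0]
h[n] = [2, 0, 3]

y[n] = sum_k x[k]*h[n-k]. Output length = len(x) + len(h) - 1 = 3 + 3 - 1 = 5.
y[0] = -3*2 = -6
y[1] = 1*2 + -3*0 = 2
y[2] = 0*2 + 1*0 + -3*3 = -9
y[3] = 0*0 + 1*3 = 3
y[4] = 0*3 = 0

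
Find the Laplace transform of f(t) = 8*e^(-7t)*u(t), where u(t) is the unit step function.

Standard Laplace transform pair:
e^(-at)*u(t) <-> 1/(s+a)
With a = 7: L{8*e^(-7t)*u(t)} = 8/(s+7), ROC: Re(s) > -7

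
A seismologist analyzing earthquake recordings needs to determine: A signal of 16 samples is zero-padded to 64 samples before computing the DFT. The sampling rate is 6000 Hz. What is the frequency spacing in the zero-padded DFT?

Original DFT: N = 16, resolution = f_s/N = 6000/16 = 375 Hz
Zero-padded DFT: N = 64, resolution = f_s/N = 6000/64 = 375/4 Hz
Zero-padding interpolates the spectrum (finer frequency grid)
but does NOT improve the true spectral resolution (ability to resolve close frequencies).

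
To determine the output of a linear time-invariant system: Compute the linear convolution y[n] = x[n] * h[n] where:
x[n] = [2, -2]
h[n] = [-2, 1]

y[n] = sum_k x[k]*h[n-k]. Output length = len(x) + len(h) - 1 = 2 + 2 - 1 = 3.
y[0] = 2*-2 = -4
y[1] = -2*-2 + 2*1 = 6
y[2] = -2*1 = -2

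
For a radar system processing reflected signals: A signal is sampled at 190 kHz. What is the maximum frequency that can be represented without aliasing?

The maximum frequency that can be represented without aliasing
is the Nyquist frequency: f_max = f_s / 2 = 190 kHz / 2 = 95 kHz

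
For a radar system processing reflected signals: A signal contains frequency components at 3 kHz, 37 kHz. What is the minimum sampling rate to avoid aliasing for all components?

The highest frequency component is f_max = 37 kHz.
Nyquist rate = 2 * f_max = 2 * 37 kHz = 74 kHz.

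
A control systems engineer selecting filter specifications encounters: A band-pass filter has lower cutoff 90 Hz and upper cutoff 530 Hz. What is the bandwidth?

Bandwidth = f_high - f_low
= 530 Hz - 90 Hz = 440 Hz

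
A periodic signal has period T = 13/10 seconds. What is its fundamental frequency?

The fundamental frequency is the reciprocal of the period.
f = 1/T = 1/(13/10) = 10/13 Hz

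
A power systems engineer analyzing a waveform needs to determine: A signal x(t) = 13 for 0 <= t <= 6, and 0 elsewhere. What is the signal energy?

Energy = integral of |x(t)|^2 dt over the signal duration
= 13^2 * 6 = 169 * 6 = 1014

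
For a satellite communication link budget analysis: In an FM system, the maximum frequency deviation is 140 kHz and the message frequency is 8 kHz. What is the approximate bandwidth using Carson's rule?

Carson's rule: BW = 2*(delta_f + f_m)
= 2*(140 + 8) kHz = 296 kHz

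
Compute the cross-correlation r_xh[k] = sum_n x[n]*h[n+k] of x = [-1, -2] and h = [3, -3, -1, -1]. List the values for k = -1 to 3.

Both sequences indexed from 0 and zero outside their support.
Lags with overlap: k = -1 to 3.
  r_xh[-1] = x[1]*h[0] = -6
  r_xh[0] = x[0]*h[0] + x[1]*h[1] = 3
  r_xh[1] = x[0]*h[1] + x[1]*h[2] = 5
  r_xh[2] = x[0]*h[2] + x[1]*h[3] = 3
  r_xh[3] = x[0]*h[3] = 1
r_xh = [-6, 3, 5, 3, 1] (for k = -1, ..., 3)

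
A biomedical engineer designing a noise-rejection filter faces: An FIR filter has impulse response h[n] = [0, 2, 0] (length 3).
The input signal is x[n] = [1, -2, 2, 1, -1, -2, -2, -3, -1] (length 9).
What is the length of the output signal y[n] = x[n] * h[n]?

For linear convolution, the output length is:
len(y) = len(x) + len(h) - 1 = 9 + 3 - 1 = 11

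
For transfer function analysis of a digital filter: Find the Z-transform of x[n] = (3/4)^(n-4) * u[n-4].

Time-shifting property: if X(z) = Z{x[n]}, then Z{x[n-d]} = z^(-d) * X(z)
X(z) = z/(z - 3/4) for x[n] = (3/4)^n * u[n]
Z{x[n-4]} = z^(-4) * z/(z - 3/4) = z^(-3)/(z - 3/4)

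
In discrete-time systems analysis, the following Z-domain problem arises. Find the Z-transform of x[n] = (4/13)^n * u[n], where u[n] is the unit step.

The Z-transform of a^n * u[n] is z/(z-a) for |z| > |a|.
Here a = 4/13, so X(z) = z/(z - (4/13)) = 13z/(13z - 4)
ROC: |z| > 4/13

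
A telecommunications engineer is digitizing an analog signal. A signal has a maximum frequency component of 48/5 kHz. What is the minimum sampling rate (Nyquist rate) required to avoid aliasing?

By the Nyquist-Shannon sampling theorem,
the minimum sampling rate (Nyquist rate) must be at least 2 * f_max.
Nyquist rate = 2 * 48/5 kHz = 96/5 kHz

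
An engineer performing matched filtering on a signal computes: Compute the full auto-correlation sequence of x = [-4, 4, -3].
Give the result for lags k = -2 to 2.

r_xx[k] = sum_m x[m]*x[m+k], indexed from 0, for k = -2 to 2:
  r_xx[-2] = x[2]*x[0] = 12
  r_xx[-1] = x[1]*x[0] + x[2]*x[1] = -28
  r_xx[0] = x[0]*x[0] + x[1]*x[1] + x[2]*x[2] = 41
  r_xx[1] = x[0]*x[1] + x[1]*x[2] = -28
  r_xx[2] = x[0]*x[2] = 12
r_xx = [12, -28, 41, -28, 12]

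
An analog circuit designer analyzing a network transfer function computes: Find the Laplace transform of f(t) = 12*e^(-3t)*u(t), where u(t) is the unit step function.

Standard Laplace transform pair:
e^(-at)*u(t) <-> 1/(s+a)
With a = 3: L{12*e^(-3t)*u(t)} = 12/(s+3), ROC: Re(s) > -3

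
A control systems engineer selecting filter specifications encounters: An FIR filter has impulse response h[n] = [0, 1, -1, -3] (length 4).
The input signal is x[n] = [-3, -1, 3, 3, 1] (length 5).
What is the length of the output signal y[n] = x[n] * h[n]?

For linear convolution, the output length is:
len(y) = len(x) + len(h) - 1 = 5 + 4 - 1 = 8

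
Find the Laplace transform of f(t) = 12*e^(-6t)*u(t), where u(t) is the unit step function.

Standard Laplace transform pair:
e^(-at)*u(t) <-> 1/(s+a)
With a = 6: L{12*e^(-6t)*u(t)} = 12/(s+6), ROC: Re(s) > -6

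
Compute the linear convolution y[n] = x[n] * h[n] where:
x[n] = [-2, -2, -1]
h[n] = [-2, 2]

y[n] = sum_k x[k]*h[n-k]. Output length = len(x) + len(h) - 1 = 3 + 2 - 1 = 4.
y[0] = -2*-2 = 4
y[1] = -2*-2 + -2*2 = 0
y[2] = -1*-2 + -2*2 = -2
y[3] = -1*2 = -2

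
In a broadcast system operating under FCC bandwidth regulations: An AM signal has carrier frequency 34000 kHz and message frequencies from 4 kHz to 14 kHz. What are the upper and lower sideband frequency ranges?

Upper sideband (USB) = fc + [fm_low, fm_high] = 34000 + [4, 14] = [34004, 34014] kHz
Lower sideband (LSB) = fc - [fm_high, fm_low] = 34000 - [14, 4] = [33986, 33996] kHz
Total occupied spectrum: 33986 kHz to 34014 kHz (plus carrier at 34000 kHz)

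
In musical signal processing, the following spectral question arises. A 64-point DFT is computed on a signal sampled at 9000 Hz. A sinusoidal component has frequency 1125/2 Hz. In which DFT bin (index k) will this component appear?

DFT frequency resolution = f_s/N = 9000/64 = 1125/8 Hz
Bin index k = f_signal / resolution = 1125/2 / 1125/8 = 4
The signal frequency 1125/2 Hz falls in DFT bin k = 4.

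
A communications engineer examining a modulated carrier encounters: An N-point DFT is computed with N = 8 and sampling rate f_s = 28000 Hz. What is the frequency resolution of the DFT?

DFT frequency resolution = f_s / N
= 28000 / 8 = 3500 Hz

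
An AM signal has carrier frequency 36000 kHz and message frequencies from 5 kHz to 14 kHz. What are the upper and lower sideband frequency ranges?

Upper sideband (USB) = fc + [fm_low, fm_high] = 36000 + [5, 14] = [36005, 36014] kHz
Lower sideband (LSB) = fc - [fm_high, fm_low] = 36000 - [14, 5] = [35986, 35995] kHz
Total occupied spectrum: 35986 kHz to 36014 kHz (plus carrier at 36000 kHz)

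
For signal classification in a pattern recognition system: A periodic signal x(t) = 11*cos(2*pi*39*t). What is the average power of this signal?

Average power of A*cos(wt) is A^2/2.
P = 11^2 / 2 = 121/2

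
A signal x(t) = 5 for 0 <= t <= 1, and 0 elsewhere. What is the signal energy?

Energy = integral of |x(t)|^2 dt over the signal duration
= 5^2 * 1 = 25 * 1 = 25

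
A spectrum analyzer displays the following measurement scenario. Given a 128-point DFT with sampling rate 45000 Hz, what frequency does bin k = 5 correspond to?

The frequency of DFT bin k is: f_k = k * f_s / N
f_5 = 5 * 45000 / 128 = 28125/16 Hz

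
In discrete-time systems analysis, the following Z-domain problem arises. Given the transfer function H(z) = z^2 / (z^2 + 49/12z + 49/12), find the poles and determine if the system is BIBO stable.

Poles are roots of the denominator: z^2 + 49/12z + 49/12 = 0.
Quadratic formula: z = [-(49/12) +/- sqrt((49/12)^2 - 4*(49/12))] / 2
Discriminant = 2401/144 - 49/3 = 49/144; sqrt = 7/12.
z = (-49/12 +/- 7/12) / 2 => z = -7/4 or z = -7/3.
|p1| = 7/4, |p2| = 7/3.
For BIBO stability, all poles must lie inside the unit circle (|p| < 1).
System is UNSTABLE since at least one |p| >= 1.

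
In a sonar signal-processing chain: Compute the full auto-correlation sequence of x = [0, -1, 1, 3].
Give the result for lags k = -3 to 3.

r_xx[k] = sum_m x[m]*x[m+k], indexed from 0, for k = -3 to 3:
  r_xx[-3] = x[3]*x[0] = 0
  r_xx[-2] = x[2]*x[0] + x[3]*x[1] = -3
  r_xx[-1] = x[1]*x[0] + x[2]*x[1] + x[3]*x[2] = 2
  r_xx[0] = x[0]*x[0] + x[1]*x[1] + x[2]*x[2] + x[3]*x[3] = 11
  r_xx[1] = x[0]*x[1] + x[1]*x[2] + x[2]*x[3] = 2
  r_xx[2] = x[0]*x[2] + x[1]*x[3] = -3
  r_xx[3] = x[0]*x[3] = 0
r_xx = [0, -3, 2, 11, 2, -3, 0]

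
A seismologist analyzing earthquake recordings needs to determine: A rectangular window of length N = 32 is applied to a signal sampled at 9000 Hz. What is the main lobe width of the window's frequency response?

For a rectangular window of length N,
the main lobe width in frequency is 2*f_s/N.
= 2*9000/32 = 1125/2 Hz
This determines the minimum frequency separation for resolving two sinusoids.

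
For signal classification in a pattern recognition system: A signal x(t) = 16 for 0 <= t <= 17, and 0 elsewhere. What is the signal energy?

Energy = integral of |x(t)|^2 dt over the signal duration
= 16^2 * 17 = 256 * 17 = 4352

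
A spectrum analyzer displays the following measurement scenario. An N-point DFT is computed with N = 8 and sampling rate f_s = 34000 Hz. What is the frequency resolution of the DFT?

DFT frequency resolution = f_s / N
= 34000 / 8 = 4250 Hz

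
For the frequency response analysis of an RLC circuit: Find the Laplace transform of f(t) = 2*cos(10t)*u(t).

Standard pair: cos(wt)*u(t) <-> s/(s^2+w^2)
With w = 10: L{2*cos(10t)*u(t)} = 2s/(s^2+100)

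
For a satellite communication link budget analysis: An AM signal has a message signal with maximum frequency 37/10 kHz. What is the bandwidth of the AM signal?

In AM (double-sideband), the bandwidth is twice the message frequency.
BW = 2 * f_m = 2 * 37/10 kHz = 37/5 kHz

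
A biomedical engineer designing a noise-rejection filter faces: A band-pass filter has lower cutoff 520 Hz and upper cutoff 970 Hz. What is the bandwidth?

Bandwidth = f_high - f_low
= 970 Hz - 520 Hz = 450 Hz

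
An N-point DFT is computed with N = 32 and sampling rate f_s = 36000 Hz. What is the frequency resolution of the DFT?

DFT frequency resolution = f_s / N
= 36000 / 32 = 1125 Hz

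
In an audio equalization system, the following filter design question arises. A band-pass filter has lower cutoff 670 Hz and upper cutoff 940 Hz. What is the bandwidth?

Bandwidth = f_high - f_low
= 940 Hz - 670 Hz = 270 Hz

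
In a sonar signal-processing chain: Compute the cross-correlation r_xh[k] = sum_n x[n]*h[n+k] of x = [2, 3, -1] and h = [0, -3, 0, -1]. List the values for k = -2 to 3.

Both sequences indexed from 0 and zero outside their support.
Lags with overlap: k = -2 to 3.
  r_xh[-2] = x[2]*h[0] = 0
  r_xh[-1] = x[1]*h[0] + x[2]*h[1] = 3
  r_xh[0] = x[0]*h[0] + x[1]*h[1] + x[2]*h[2] = -9
  r_xh[1] = x[0]*h[1] + x[1]*h[2] + x[2]*h[3] = -5
  r_xh[2] = x[0]*h[2] + x[1]*h[3] = -3
  r_xh[3] = x[0]*h[3] = -2
r_xh = [0, 3, -9, -5, -3, -2] (for k = -2, ..., 3)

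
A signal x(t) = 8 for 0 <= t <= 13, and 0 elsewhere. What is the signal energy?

Energy = integral of |x(t)|^2 dt over the signal duration
= 8^2 * 13 = 64 * 13 = 832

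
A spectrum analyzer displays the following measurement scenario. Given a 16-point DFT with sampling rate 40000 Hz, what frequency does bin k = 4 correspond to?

The frequency of DFT bin k is: f_k = k * f_s / N
f_4 = 4 * 40000 / 16 = 10000 Hz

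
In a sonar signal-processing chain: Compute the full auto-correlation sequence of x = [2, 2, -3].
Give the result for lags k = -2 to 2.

r_xx[k] = sum_m x[m]*x[m+k], indexed from 0, for k = -2 to 2:
  r_xx[-2] = x[2]*x[0] = -6
  r_xx[-1] = x[1]*x[0] + x[2]*x[1] = -2
  r_xx[0] = x[0]*x[0] + x[1]*x[1] + x[2]*x[2] = 17
  r_xx[1] = x[0]*x[1] + x[1]*x[2] = -2
  r_xx[2] = x[0]*x[2] = -6
r_xx = [-6, -2, 17, -2, -6]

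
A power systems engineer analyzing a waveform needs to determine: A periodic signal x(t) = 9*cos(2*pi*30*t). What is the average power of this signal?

Average power of A*cos(wt) is A^2/2.
P = 9^2 / 2 = 81/2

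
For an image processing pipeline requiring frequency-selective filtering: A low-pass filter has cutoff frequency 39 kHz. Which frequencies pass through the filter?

A low-pass filter passes all frequencies below the cutoff frequency 39 kHz and attenuates higher frequencies.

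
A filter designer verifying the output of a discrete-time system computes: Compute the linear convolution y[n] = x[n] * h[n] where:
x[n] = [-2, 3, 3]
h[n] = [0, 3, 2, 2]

y[n] = sum_k x[k]*h[n-k]. Output length = len(x) + len(h) - 1 = 3 + 4 - 1 = 6.
y[0] = -2*0 = 0
y[1] = 3*0 + -2*3 = -6
y[2] = 3*0 + 3*3 + -2*2 = 5
y[3] = 3*3 + 3*2 + -2*2 = 11
y[4] = 3*2 + 3*2 = 12
y[5] = 3*2 = 6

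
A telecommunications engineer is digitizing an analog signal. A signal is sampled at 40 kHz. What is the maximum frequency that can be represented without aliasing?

The maximum frequency that can be represented without aliasing
is the Nyquist frequency: f_max = f_s / 2 = 40 kHz / 2 = 20 kHz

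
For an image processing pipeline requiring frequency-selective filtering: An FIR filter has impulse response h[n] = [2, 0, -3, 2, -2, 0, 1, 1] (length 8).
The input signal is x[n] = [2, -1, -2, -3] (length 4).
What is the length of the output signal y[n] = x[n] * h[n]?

For linear convolution, the output length is:
len(y) = len(x) + len(h) - 1 = 4 + 8 - 1 = 11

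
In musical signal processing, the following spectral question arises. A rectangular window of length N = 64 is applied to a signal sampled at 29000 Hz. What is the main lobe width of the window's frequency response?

For a rectangular window of length N,
the main lobe width in frequency is 2*f_s/N.
= 2*29000/64 = 3625/4 Hz
This determines the minimum frequency separation for resolving two sinusoids.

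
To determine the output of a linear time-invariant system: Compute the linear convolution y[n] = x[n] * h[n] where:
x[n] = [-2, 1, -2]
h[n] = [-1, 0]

y[n] = sum_k x[k]*h[n-k]. Output length = len(x) + len(h) - 1 = 3 + 2 - 1 = 4.
y[0] = -2*-1 = 2
y[1] = 1*-1 + -2*0 = -1
y[2] = -2*-1 + 1*0 = 2
y[3] = -2*0 = 0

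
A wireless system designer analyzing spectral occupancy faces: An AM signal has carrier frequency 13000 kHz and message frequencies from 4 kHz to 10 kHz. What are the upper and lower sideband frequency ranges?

Upper sideband (USB) = fc + [fm_low, fm_high] = 13000 + [4, 10] = [13004, 13010] kHz
Lower sideband (LSB) = fc - [fm_high, fm_low] = 13000 - [10, 4] = [12990, 12996] kHz
Total occupied spectrum: 12990 kHz to 13010 kHz (plus carrier at 13000 kHz)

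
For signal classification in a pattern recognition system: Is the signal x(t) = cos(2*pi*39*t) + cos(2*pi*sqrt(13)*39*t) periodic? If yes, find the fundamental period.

f1 = 39 Hz, f2 = 39*sqrt(13) Hz
Ratio f2/f1 = sqrt(13), which is irrational.
Since the frequency ratio is irrational, no common period exists.
The signal is not periodic.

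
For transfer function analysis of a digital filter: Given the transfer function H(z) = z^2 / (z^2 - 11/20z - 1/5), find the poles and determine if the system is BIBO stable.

Poles are roots of the denominator: z^2 - 11/20z - 1/5 = 0.
Quadratic formula: z = [-(-11/20) +/- sqrt((-11/20)^2 - 4*(-1/5))] / 2
Discriminant = 121/400 + 4/5 = 441/400; sqrt = 21/20.
z = (11/20 +/- 21/20) / 2 => z = 4/5 or z = -1/4.
|p1| = 4/5, |p2| = 1/4.
For BIBO stability, all poles must lie inside the unit circle (|p| < 1).
System is STABLE since both |p| < 1.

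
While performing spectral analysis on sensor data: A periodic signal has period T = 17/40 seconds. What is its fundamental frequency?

The fundamental frequency is the reciprocal of the period.
f = 1/T = 1/(17/40) = 40/17 Hz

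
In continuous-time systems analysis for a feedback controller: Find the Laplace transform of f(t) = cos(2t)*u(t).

Standard pair: cos(wt)*u(t) <-> s/(s^2+w^2)
With w = 2: L{cos(2t)*u(t)} = s/(s^2+4)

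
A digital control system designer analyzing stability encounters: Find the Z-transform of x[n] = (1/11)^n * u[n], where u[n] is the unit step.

The Z-transform of a^n * u[n] is z/(z-a) for |z| > |a|.
Here a = 1/11, so X(z) = z/(z - (1/11)) = 11z/(11z - 1)
ROC: |z| > 1/11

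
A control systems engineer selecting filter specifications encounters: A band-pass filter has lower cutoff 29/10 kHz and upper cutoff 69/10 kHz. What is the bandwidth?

Bandwidth = f_high - f_low
= 69/10 kHz - 29/10 kHz = 4 kHz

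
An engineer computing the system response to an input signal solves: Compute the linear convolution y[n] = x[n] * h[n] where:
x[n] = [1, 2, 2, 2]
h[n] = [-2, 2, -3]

y[n] = sum_k x[k]*h[n-k]. Output length = len(x) + len(h) - 1 = 4 + 3 - 1 = 6.
y[0] = 1*-2 = -2
y[1] = 2*-2 + 1*2 = -2
y[2] = 2*-2 + 2*2 + 1*-3 = -3
y[3] = 2*-2 + 2*2 + 2*-3 = -6
y[4] = 2*2 + 2*-3 = -2
y[5] = 2*-3 = -6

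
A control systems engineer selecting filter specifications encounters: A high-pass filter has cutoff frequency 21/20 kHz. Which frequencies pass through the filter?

A high-pass filter passes all frequencies above the cutoff frequency 21/20 kHz and attenuates lower frequencies.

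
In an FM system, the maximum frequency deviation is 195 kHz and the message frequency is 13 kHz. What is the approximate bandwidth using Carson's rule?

Carson's rule: BW = 2*(delta_f + f_m)
= 2*(195 + 13) kHz = 416 kHz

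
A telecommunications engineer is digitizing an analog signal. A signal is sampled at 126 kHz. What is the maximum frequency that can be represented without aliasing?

The maximum frequency that can be represented without aliasing
is the Nyquist frequency: f_max = f_s / 2 = 126 kHz / 2 = 63 kHz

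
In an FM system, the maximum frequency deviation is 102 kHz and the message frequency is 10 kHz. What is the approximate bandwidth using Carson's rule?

Carson's rule: BW = 2*(delta_f + f_m)
= 2*(102 + 10) kHz = 224 kHz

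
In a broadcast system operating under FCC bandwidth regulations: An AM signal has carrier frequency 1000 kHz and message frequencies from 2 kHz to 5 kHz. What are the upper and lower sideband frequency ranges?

Upper sideband (USB) = fc + [fm_low, fm_high] = 1000 + [2, 5] = [1002, 1005] kHz
Lower sideband (LSB) = fc - [fm_high, fm_low] = 1000 - [5, 2] = [995, 998] kHz
Total occupied spectrum: 995 kHz to 1005 kHz (plus carrier at 1000 kHz)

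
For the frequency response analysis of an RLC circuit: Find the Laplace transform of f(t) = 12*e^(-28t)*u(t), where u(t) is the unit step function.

Standard Laplace transform pair:
e^(-at)*u(t) <-> 1/(s+a)
With a = 28: L{12*e^(-28t)*u(t)} = 12/(s+28), ROC: Re(s) > -28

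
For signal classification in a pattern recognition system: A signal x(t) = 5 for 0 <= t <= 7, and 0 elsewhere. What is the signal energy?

Energy = integral of |x(t)|^2 dt over the signal duration
= 5^2 * 7 = 25 * 7 = 175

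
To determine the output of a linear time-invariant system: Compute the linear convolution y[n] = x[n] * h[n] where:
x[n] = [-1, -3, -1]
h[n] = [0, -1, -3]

y[n] = sum_k x[k]*h[n-k]. Output length = len(x) + len(h) - 1 = 3 + 3 - 1 = 5.
y[0] = -1*0 = 0
y[1] = -3*0 + -1*-1 = 1
y[2] = -1*0 + -3*-1 + -1*-3 = 6
y[3] = -1*-1 + -3*-3 = 10
y[4] = -1*-3 = 3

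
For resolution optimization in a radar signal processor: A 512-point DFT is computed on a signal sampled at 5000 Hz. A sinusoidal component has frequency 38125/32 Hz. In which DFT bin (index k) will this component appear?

DFT frequency resolution = f_s/N = 5000/512 = 625/64 Hz
Bin index k = f_signal / resolution = 38125/32 / 625/64 = 122
The signal frequency 38125/32 Hz falls in DFT bin k = 122.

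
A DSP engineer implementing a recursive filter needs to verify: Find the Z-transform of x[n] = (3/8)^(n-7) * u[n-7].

Time-shifting property: if X(z) = Z{x[n]}, then Z{x[n-d]} = z^(-d) * X(z)
X(z) = z/(z - 3/8) for x[n] = (3/8)^n * u[n]
Z{x[n-7]} = z^(-7) * z/(z - 3/8) = z^(-6)/(z - 3/8)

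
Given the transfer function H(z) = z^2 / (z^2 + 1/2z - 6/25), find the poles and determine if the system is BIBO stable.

Poles are roots of the denominator: z^2 + 1/2z - 6/25 = 0.
Quadratic formula: z = [-(1/2) +/- sqrt((1/2)^2 - 4*(-6/25))] / 2
Discriminant = 1/4 + 24/25 = 121/100; sqrt = 11/10.
z = (-1/2 +/- 11/10) / 2 => z = 3/10 or z = -4/5.
|p1| = 4/5, |p2| = 3/10.
For BIBO stability, all poles must lie inside the unit circle (|p| < 1).
System is STABLE since both |p| < 1.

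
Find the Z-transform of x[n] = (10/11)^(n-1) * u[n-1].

Time-shifting property: if X(z) = Z{x[n]}, then Z{x[n-d]} = z^(-d) * X(z)
X(z) = z/(z - 10/11) for x[n] = (10/11)^n * u[n]
Z{x[n-1]} = z^(-1) * z/(z - 10/11) = 1/(z - 10/11)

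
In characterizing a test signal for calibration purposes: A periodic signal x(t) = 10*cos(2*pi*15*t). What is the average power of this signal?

Average power of A*cos(wt) is A^2/2.
P = 10^2 / 2 = 100/2 = 50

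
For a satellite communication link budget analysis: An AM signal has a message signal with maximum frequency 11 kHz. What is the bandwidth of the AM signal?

In AM (double-sideband), the bandwidth is twice the message frequency.
BW = 2 * f_m = 2 * 11 kHz = 22 kHz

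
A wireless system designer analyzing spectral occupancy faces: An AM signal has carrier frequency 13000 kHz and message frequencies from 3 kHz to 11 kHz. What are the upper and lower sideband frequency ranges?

Upper sideband (USB) = fc + [fm_low, fm_high] = 13000 + [3, 11] = [13003, 13011] kHz
Lower sideband (LSB) = fc - [fm_high, fm_low] = 13000 - [11, 3] = [12989, 12997] kHz
Total occupied spectrum: 12989 kHz to 13011 kHz (plus carrier at 13000 kHz)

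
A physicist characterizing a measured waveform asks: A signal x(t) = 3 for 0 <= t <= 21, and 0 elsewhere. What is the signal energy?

Energy = integral of |x(t)|^2 dt over the signal duration
= 3^2 * 21 = 9 * 21 = 189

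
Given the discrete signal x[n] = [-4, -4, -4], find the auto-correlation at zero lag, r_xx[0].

The auto-correlation at zero lag r_xx[0] equals the signal energy.
r_xx[0] = sum of x[n]^2 = (-4)^2 + (-4)^2 + (-4)^2
= 16 + 16 + 16 = 48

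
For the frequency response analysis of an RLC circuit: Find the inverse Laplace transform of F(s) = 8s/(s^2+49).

Standard pair: s/(s^2+w^2) <-> cos(wt)*u(t)
With k=8, w=7: f(t) = 8*cos(7t)*u(t)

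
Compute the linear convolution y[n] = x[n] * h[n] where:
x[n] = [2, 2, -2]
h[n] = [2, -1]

y[n] = sum_k x[k]*h[n-k]. Output length = len(x) + len(h) - 1 = 3 + 2 - 1 = 4.
y[0] = 2*2 = 4
y[1] = 2*2 + 2*-1 = 2
y[2] = -2*2 + 2*-1 = -6
y[3] = -2*-1 = 2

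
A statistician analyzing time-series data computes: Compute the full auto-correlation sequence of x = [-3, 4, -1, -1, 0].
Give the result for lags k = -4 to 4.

r_xx[k] = sum_m x[m]*x[m+k], indexed from 0, for k = -4 to 4:
  r_xx[-4] = x[4]*x[0] = 0
  r_xx[-3] = x[3]*x[0] + x[4]*x[1] = 3
  r_xx[-2] = x[2]*x[0] + x[3]*x[1] + x[4]*x[2] = -1
  r_xx[-1] = x[1]*x[0] + x[2]*x[1] + x[3]*x[2] + x[4]*x[3] = -15
  r_xx[0] = x[0]*x[0] + x[1]*x[1] + x[2]*x[2] + x[3]*x[3] + x[4]*x[4] = 27
  r_xx[1] = x[0]*x[1] + x[1]*x[2] + x[2]*x[3] + x[3]*x[4] = -15
  r_xx[2] = x[0]*x[2] + x[1]*x[3] + x[2]*x[4] = -1
  r_xx[3] = x[0]*x[3] + x[1]*x[4] = 3
  r_xx[4] = x[0]*x[4] = 0
r_xx = [0, 3, -1, -15, 27, -15, -1, 3, 0]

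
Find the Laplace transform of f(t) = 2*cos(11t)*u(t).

Standard pair: cos(wt)*u(t) <-> s/(s^2+w^2)
With w = 11: L{2*cos(11t)*u(t)} = 2s/(s^2+121)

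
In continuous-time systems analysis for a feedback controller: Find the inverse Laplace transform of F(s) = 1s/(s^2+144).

Standard pair: s/(s^2+w^2) <-> cos(wt)*u(t)
With k=1, w=12: f(t) = cos(12t)*u(t)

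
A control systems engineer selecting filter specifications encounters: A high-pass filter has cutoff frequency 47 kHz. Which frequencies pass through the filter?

A high-pass filter passes all frequencies above the cutoff frequency 47 kHz and attenuates lower frequencies.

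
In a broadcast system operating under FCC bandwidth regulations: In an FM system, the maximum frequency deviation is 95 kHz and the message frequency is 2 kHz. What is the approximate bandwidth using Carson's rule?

Carson's rule: BW = 2*(delta_f + f_m)
= 2*(95 + 2) kHz = 194 kHz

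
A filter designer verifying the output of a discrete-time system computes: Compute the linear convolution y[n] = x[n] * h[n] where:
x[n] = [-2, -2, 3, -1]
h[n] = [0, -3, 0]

y[n] = sum_k x[k]*h[n-k]. Output length = len(x) + len(h) - 1 = 4 + 3 - 1 = 6.
y[0] = -2*0 = 0
y[1] = -2*0 + -2*-3 = 6
y[2] = 3*0 + -2*-3 + -2*0 = 6
y[3] = -1*0 + 3*-3 + -2*0 = -9
y[4] = -1*-3 + 3*0 = 3
y[5] = -1*0 = 0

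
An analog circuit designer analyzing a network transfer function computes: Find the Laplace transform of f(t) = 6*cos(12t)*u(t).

Standard pair: cos(wt)*u(t) <-> s/(s^2+w^2)
With w = 12: L{6*cos(12t)*u(t)} = 6s/(s^2+144)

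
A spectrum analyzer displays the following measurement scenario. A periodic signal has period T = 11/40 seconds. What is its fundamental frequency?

The fundamental frequency is the reciprocal of the period.
f = 1/T = 1/(11/40) = 40/11 Hz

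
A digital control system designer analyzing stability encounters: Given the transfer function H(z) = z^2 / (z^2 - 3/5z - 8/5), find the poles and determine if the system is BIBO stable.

Poles are roots of the denominator: z^2 - 3/5z - 8/5 = 0.
Quadratic formula: z = [-(-3/5) +/- sqrt((-3/5)^2 - 4*(-8/5))] / 2
Discriminant = 9/25 + 32/5 = 169/25; sqrt = 13/5.
z = (3/5 +/- 13/5) / 2 => z = 8/5 or z = -1.
|p1| = 1, |p2| = 8/5.
For BIBO stability, all poles must lie inside the unit circle (|p| < 1).
System is UNSTABLE since at least one |p| >= 1.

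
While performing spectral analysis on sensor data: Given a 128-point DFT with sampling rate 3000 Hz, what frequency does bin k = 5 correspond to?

The frequency of DFT bin k is: f_k = k * f_s / N
f_5 = 5 * 3000 / 128 = 1875/16 Hz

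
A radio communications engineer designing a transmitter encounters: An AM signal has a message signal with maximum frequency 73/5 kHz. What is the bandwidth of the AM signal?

In AM (double-sideband), the bandwidth is twice the message frequency.
BW = 2 * f_m = 2 * 73/5 kHz = 146/5 kHz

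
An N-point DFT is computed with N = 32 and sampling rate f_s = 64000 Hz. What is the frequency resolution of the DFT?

DFT frequency resolution = f_s / N
= 64000 / 32 = 2000 Hz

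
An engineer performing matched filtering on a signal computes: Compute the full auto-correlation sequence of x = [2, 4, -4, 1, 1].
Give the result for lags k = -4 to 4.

r_xx[k] = sum_m x[m]*x[m+k], indexed from 0, for k = -4 to 4:
  r_xx[-4] = x[4]*x[0] = 2
  r_xx[-3] = x[3]*x[0] + x[4]*x[1] = 6
  r_xx[-2] = x[2]*x[0] + x[3]*x[1] + x[4]*x[2] = -8
  r_xx[-1] = x[1]*x[0] + x[2]*x[1] + x[3]*x[2] + x[4]*x[3] = -11
  r_xx[0] = x[0]*x[0] + x[1]*x[1] + x[2]*x[2] + x[3]*x[3] + x[4]*x[4] = 38
  r_xx[1] = x[0]*x[1] + x[1]*x[2] + x[2]*x[3] + x[3]*x[4] = -11
  r_xx[2] = x[0]*x[2] + x[1]*x[3] + x[2]*x[4] = -8
  r_xx[3] = x[0]*x[3] + x[1]*x[4] = 6
  r_xx[4] = x[0]*x[4] = 2
r_xx = [2, 6, -8, -11, 38, -11, -8, 6, 2]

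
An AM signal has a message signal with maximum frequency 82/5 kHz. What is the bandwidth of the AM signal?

In AM (double-sideband), the bandwidth is twice the message frequency.
BW = 2 * f_m = 2 * 82/5 kHz = 164/5 kHz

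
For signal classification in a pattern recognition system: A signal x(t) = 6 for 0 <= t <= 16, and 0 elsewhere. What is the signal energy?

Energy = integral of |x(t)|^2 dt over the signal duration
= 6^2 * 16 = 36 * 16 = 576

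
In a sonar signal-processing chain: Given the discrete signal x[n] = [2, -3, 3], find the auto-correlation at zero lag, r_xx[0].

The auto-correlation at zero lag r_xx[0] equals the signal energy.
r_xx[0] = sum of x[n]^2 = 2^2 + (-3)^2 + 3^2
= 4 + 9 + 9 = 22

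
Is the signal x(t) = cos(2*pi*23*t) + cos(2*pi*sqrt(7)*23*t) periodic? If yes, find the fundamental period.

f1 = 23 Hz, f2 = 23*sqrt(7) Hz
Ratio f2/f1 = sqrt(7), which is irrational.
Since the frequency ratio is irrational, no common period exists.
The signal is not periodic.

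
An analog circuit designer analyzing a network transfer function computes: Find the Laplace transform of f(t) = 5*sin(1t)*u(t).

Standard pair: sin(wt)*u(t) <-> w/(s^2+w^2)
With w = 1: L{5*sin(1t)*u(t)} = 5/(s^2+1)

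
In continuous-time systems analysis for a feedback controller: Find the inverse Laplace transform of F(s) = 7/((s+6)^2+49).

Standard pair: w/((s+a)^2+w^2) <-> e^(-at)*sin(wt)*u(t)
With a=6, w=7: f(t) = e^(-6t)*sin(7t)*u(t)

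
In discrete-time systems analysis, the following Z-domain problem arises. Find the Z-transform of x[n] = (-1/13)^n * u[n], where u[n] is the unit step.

The Z-transform of a^n * u[n] is z/(z-a) for |z| > |a|.
Here a = -1/13, so X(z) = z/(z - (-1/13)) = 13z/(13z + 1)
ROC: |z| > 1/13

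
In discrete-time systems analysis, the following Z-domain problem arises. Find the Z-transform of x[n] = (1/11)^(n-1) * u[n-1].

Time-shifting property: if X(z) = Z{x[n]}, then Z{x[n-d]} = z^(-d) * X(z)
X(z) = z/(z - 1/11) for x[n] = (1/11)^n * u[n]
Z{x[n-1]} = z^(-1) * z/(z - 1/11) = 1/(z - 1/11)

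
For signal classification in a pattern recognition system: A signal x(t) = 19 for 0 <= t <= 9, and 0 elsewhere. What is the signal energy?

Energy = integral of |x(t)|^2 dt over the signal duration
= 19^2 * 9 = 361 * 9 = 3249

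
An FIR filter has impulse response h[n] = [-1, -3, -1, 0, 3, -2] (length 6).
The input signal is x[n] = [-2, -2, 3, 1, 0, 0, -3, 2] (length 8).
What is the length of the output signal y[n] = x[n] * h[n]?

For linear convolution, the output length is:
len(y) = len(x) + len(h) - 1 = 8 + 6 - 1 = 13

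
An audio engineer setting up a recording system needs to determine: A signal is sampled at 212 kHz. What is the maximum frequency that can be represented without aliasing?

The maximum frequency that can be represented without aliasing
is the Nyquist frequency: f_max = f_s / 2 = 212 kHz / 2 = 106 kHz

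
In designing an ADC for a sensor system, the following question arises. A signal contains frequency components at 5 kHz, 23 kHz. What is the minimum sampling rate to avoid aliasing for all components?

The highest frequency component is f_max = 23 kHz.
Nyquist rate = 2 * f_max = 2 * 23 kHz = 46 kHz.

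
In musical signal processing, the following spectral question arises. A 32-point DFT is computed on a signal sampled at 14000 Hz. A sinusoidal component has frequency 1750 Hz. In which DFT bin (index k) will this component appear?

DFT frequency resolution = f_s/N = 14000/32 = 875/2 Hz
Bin index k = f_signal / resolution = 1750 / 875/2 = 4
The signal frequency 1750 Hz falls in DFT bin k = 4.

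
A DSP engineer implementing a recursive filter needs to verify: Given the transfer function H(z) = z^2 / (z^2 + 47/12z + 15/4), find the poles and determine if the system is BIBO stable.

Poles are roots of the denominator: z^2 + 47/12z + 15/4 = 0.
Quadratic formula: z = [-(47/12) +/- sqrt((47/12)^2 - 4*(15/4))] / 2
Discriminant = 2209/144 - 15 = 49/144; sqrt = 7/12.
z = (-47/12 +/- 7/12) / 2 => z = -5/3 or z = -9/4.
|p1| = 5/3, |p2| = 9/4.
For BIBO stability, all poles must lie inside the unit circle (|p| < 1).
System is UNSTABLE since at least one |p| >= 1.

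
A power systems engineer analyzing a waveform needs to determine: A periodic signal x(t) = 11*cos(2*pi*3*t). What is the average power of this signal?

Average power of A*cos(wt) is A^2/2.
P = 11^2 / 2 = 121/2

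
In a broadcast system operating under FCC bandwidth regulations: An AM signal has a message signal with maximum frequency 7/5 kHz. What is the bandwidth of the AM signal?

In AM (double-sideband), the bandwidth is twice the message frequency.
BW = 2 * f_m = 2 * 7/5 kHz = 14/5 kHz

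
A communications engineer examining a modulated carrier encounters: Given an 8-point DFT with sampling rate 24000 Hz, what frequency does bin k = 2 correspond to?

The frequency of DFT bin k is: f_k = k * f_s / N
f_2 = 2 * 24000 / 8 = 6000 Hz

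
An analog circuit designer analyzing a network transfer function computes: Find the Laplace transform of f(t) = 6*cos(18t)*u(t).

Standard pair: cos(wt)*u(t) <-> s/(s^2+w^2)
With w = 18: L{6*cos(18t)*u(t)} = 6s/(s^2+324)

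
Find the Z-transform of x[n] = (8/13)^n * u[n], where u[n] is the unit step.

The Z-transform of a^n * u[n] is z/(z-a) for |z| > |a|.
Here a = 8/13, so X(z) = z/(z - (8/13)) = 13z/(13z - 8)
ROC: |z| > 8/13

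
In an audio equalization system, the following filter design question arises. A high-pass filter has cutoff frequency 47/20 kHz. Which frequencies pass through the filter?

A high-pass filter passes all frequencies above the cutoff frequency 47/20 kHz and attenuates lower frequencies.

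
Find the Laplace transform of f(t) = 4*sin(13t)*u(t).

Standard pair: sin(wt)*u(t) <-> w/(s^2+w^2)
With w = 13: L{4*sin(13t)*u(t)} = 52/(s^2+169)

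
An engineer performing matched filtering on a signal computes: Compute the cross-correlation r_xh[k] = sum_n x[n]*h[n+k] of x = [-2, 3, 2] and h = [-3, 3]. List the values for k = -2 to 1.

Both sequences indexed from 0 and zero outside their support.
Lags with overlap: k = -2 to 1.
  r_xh[-2] = x[2]*h[0] = -6
  r_xh[-1] = x[1]*h[0] + x[2]*h[1] = -3
  r_xh[0] = x[0]*h[0] + x[1]*h[1] = 15
  r_xh[1] = x[0]*h[1] = -6
r_xh = [-6, -3, 15, -6] (for k = -2, ..., 1)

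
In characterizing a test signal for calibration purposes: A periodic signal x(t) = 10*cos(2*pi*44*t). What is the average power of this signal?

Average power of A*cos(wt) is A^2/2.
P = 10^2 / 2 = 100/2 = 50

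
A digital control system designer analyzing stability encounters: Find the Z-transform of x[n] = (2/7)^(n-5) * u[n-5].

Time-shifting property: if X(z) = Z{x[n]}, then Z{x[n-d]} = z^(-d) * X(z)
X(z) = z/(z - 2/7) for x[n] = (2/7)^n * u[n]
Z{x[n-5]} = z^(-5) * z/(z - 2/7) = z^(-4)/(z - 2/7)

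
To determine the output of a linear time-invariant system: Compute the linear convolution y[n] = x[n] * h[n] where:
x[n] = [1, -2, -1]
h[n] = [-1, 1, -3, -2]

y[n] = sum_k x[k]*h[n-k]. Output length = len(x) + len(h) - 1 = 3 + 4 - 1 = 6.
y[0] = 1*-1 = -1
y[1] = -2*-1 + 1*1 = 3
y[2] = -1*-1 + -2*1 + 1*-3 = -4
y[3] = -1*1 + -2*-3 + 1*-2 = 3
y[4] = -1*-3 + -2*-2 = 7
y[5] = -1*-2 = 2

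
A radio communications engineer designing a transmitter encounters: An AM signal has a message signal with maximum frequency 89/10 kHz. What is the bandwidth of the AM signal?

In AM (double-sideband), the bandwidth is twice the message frequency.
BW = 2 * f_m = 2 * 89/10 kHz = 89/5 kHz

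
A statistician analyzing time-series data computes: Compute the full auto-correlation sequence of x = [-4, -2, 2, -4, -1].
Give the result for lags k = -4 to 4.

r_xx[k] = sum_m x[m]*x[m+k], indexed from 0, for k = -4 to 4:
  r_xx[-4] = x[4]*x[0] = 4
  r_xx[-3] = x[3]*x[0] + x[4]*x[1] = 18
  r_xx[-2] = x[2]*x[0] + x[3]*x[1] + x[4]*x[2] = -2
  r_xx[-1] = x[1]*x[0] + x[2]*x[1] + x[3]*x[2] + x[4]*x[3] = 0
  r_xx[0] = x[0]*x[0] + x[1]*x[1] + x[2]*x[2] + x[3]*x[3] + x[4]*x[4] = 41
  r_xx[1] = x[0]*x[1] + x[1]*x[2] + x[2]*x[3] + x[3]*x[4] = 0
  r_xx[2] = x[0]*x[2] + x[1]*x[3] + x[2]*x[4] = -2
  r_xx[3] = x[0]*x[3] + x[1]*x[4] = 18
  r_xx[4] = x[0]*x[4] = 4
r_xx = [4, 18, -2, 0, 41, 0, -2, 18, 4]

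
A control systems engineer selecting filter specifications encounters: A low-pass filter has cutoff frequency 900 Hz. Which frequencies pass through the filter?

A low-pass filter passes all frequencies below the cutoff frequency 900 Hz and attenuates higher frequencies.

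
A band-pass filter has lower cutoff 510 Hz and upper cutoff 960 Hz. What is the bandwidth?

Bandwidth = f_high - f_low
= 960 Hz - 510 Hz = 450 Hz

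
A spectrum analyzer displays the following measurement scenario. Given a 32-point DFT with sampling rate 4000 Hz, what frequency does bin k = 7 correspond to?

The frequency of DFT bin k is: f_k = k * f_s / N
f_7 = 7 * 4000 / 32 = 875 Hz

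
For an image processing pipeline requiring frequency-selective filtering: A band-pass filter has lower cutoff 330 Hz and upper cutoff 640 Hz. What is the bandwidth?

Bandwidth = f_high - f_low
= 640 Hz - 330 Hz = 310 Hz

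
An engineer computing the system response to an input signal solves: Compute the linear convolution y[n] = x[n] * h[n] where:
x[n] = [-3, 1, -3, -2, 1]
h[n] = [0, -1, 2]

y[n] = sum_k x[k]*h[n-k]. Output length = len(x) + len(h) - 1 = 5 + 3 - 1 = 7.
y[0] = -3*0 = 0
y[1] = 1*0 + -3*-1 = 3
y[2] = -3*0 + 1*-1 + -3*2 = -7
y[3] = -2*0 + -3*-1 + 1*2 = 5
y[4] = 1*0 + -2*-1 + -3*2 = -4
y[5] = 1*-1 + -2*2 = -5
y[6] = 1*2 = 2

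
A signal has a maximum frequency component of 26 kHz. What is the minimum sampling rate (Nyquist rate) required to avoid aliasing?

By the Nyquist-Shannon sampling theorem,
the minimum sampling rate (Nyquist rate) must be at least 2 * f_max.
Nyquist rate = 2 * 26 kHz = 52 kHz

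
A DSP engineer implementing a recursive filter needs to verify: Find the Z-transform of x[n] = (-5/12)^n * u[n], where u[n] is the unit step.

The Z-transform of a^n * u[n] is z/(z-a) for |z| > |a|.
Here a = -5/12, so X(z) = z/(z - (-5/12)) = 12z/(12z + 5)
ROC: |z| > 5/12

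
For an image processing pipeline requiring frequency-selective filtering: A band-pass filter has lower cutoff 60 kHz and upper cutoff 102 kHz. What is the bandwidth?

Bandwidth = f_high - f_low
= 102 kHz - 60 kHz = 42 kHz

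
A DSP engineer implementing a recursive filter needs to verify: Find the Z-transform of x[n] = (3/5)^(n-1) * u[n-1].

Time-shifting property: if X(z) = Z{x[n]}, then Z{x[n-d]} = z^(-d) * X(z)
X(z) = z/(z - 3/5) for x[n] = (3/5)^n * u[n]
Z{x[n-1]} = z^(-1) * z/(z - 3/5) = 1/(z - 3/5)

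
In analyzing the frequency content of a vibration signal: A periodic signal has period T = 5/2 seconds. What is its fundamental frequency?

The fundamental frequency is the reciprocal of the period.
f = 1/T = 1/(5/2) = 2/5 Hz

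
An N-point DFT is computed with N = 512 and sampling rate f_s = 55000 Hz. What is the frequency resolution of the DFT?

DFT frequency resolution = f_s / N
= 55000 / 512 = 6875/64 Hz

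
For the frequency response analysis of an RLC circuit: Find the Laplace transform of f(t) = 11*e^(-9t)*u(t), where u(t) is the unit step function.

Standard Laplace transform pair:
e^(-at)*u(t) <-> 1/(s+a)
With a = 9: L{11*e^(-9t)*u(t)} = 11/(s+9), ROC: Re(s) > -9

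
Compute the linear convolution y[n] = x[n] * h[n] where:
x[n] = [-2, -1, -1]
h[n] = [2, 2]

y[n] = sum_k x[k]*h[n-k]. Output length = len(x) + len(h) - 1 = 3 + 2 - 1 = 4.
y[0] = -2*2 = -4
y[1] = -1*2 + -2*2 = -6
y[2] = -1*2 + -1*2 = -4
y[3] = -1*2 = -2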